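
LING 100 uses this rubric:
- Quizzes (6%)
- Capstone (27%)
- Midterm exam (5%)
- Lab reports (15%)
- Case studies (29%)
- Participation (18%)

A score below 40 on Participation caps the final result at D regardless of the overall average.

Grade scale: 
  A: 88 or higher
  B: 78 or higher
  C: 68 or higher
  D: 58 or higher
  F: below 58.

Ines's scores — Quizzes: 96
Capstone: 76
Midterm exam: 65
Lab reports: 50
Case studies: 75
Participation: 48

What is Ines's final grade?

D

Participation score 48 ≥ 40: minimum met.
Weighted total:
  Quizzes 96 × 0.06 = 5.76
  Capstone 76 × 0.27 = 20.52
  Midterm exam 65 × 0.05 = 3.25
  Lab reports 50 × 0.15 = 7.5
  Case studies 75 × 0.29 = 21.75
  Participation 48 × 0.18 = 8.64
Sum = 67.42
67.42 is ≥ 58 and < 68 → D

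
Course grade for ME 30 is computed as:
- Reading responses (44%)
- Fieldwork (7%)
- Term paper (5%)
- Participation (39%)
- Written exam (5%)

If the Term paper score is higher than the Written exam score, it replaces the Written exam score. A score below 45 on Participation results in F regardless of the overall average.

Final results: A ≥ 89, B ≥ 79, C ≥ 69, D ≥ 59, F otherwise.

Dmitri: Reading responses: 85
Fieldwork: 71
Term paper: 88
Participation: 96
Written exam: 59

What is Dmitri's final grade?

B

Term paper (88) > Written exam (59), so Written exam counts as 88.
Participation score 96 ≥ 45: minimum met.
Weighted total:
  Reading responses 85 × 0.44 = 37.4
  Fieldwork 71 × 0.07 = 4.97
  Term paper 88 × 0.05 = 4.4
  Participation 96 × 0.39 = 37.44
  Written exam 88 × 0.05 = 4.4
Sum = 88.61
88.61 is ≥ 79 and < 89 → B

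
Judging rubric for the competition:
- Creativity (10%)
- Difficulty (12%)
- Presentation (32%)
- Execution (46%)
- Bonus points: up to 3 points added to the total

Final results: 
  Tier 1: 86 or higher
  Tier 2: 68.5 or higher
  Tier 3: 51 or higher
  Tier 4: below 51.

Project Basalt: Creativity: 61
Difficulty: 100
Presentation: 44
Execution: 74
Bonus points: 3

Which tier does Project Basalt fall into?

Weighted total:
  Creativity 61 × 0.1 = 6.1
  Difficulty 100 × 0.12 = 12
  Presentation 44 × 0.32 = 14.08
  Execution 74 × 0.46 = 34.04
Sum = 66.22
Bonus points: 66.22 + 3 = 69.22
69.22 is ≥ 68.5 and < 86 → Tier 2

Tier 2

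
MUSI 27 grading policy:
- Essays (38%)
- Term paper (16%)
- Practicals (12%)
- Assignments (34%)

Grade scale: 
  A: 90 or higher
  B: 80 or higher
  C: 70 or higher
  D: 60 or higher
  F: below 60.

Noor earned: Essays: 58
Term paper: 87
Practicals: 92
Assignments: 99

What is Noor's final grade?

B

Weighted total:
  Essays 58 × 0.38 = 22.04
  Term paper 87 × 0.16 = 13.92
  Practicals 92 × 0.12 = 11.04
  Assignments 99 × 0.34 = 33.66
Sum = 80.66
80.66 is ≥ 80 and < 90 → B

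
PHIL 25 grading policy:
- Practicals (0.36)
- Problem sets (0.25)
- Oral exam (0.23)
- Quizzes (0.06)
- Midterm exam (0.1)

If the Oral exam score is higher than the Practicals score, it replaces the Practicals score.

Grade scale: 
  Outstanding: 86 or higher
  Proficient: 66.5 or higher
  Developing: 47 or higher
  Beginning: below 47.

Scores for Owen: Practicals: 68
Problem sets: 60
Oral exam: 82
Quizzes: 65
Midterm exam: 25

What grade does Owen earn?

Oral exam (82) > Practicals (68), so Practicals counts as 82.
Weighted total:
  Practicals 82 × 0.36 = 29.52
  Problem sets 60 × 0.25 = 15
  Oral exam 82 × 0.23 = 18.86
  Quizzes 65 × 0.06 = 3.9
  Midterm exam 25 × 0.1 = 2.5
Sum = 69.78
69.78 is ≥ 66.5 and < 86 → Proficient

Proficient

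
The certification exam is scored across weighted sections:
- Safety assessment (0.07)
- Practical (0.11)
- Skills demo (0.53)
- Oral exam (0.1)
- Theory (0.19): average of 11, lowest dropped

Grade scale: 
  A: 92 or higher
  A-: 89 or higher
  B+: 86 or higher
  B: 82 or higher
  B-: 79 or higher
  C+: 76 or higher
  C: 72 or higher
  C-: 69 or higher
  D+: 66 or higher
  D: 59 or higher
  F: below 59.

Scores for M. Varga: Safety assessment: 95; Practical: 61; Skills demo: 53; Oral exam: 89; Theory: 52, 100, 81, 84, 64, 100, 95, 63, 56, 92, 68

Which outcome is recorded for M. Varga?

D

Theory: drop 52 → average of remaining 10 = 803/10 = 80.3
Weighted total:
  Safety assessment 95 × 0.07 = 6.65
  Practical 61 × 0.11 = 6.71
  Skills demo 53 × 0.53 = 28.09
  Oral exam 89 × 0.1 = 8.9
  Theory 80.3 × 0.19 = 15.257
Sum = 65.607
65.607 is ≥ 59 and < 66 → D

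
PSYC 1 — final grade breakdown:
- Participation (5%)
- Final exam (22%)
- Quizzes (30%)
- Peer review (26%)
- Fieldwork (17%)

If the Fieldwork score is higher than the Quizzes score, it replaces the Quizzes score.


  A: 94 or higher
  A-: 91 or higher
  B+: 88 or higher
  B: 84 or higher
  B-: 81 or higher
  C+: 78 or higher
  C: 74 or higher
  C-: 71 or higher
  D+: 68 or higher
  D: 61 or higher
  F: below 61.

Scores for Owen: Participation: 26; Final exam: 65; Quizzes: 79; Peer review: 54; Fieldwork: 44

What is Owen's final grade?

Fieldwork (44) ≤ Quizzes (79), so Quizzes stays at 79.
Weighted total:
  Participation 26 × 0.05 = 1.3
  Final exam 65 × 0.22 = 14.3
  Quizzes 79 × 0.3 = 23.7
  Peer review 54 × 0.26 = 14.04
  Fieldwork 44 × 0.17 = 7.48
Sum = 60.82
60.82 < 61 → F

F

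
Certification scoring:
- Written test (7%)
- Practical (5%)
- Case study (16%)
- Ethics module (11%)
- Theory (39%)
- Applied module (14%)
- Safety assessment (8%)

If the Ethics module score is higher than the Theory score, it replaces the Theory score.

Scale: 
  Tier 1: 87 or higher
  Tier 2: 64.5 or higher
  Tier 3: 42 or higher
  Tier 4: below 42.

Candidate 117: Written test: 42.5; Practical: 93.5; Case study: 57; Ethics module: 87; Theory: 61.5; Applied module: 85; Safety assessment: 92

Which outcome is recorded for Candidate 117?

Tier 2

Ethics module (87) > Theory (61.5), so Theory counts as 87.
Weighted total:
  Written test 42.5 × 0.07 = 2.975
  Practical 93.5 × 0.05 = 4.675
  Case study 57 × 0.16 = 9.12
  Ethics module 87 × 0.11 = 9.57
  Theory 87 × 0.39 = 33.93
  Applied module 85 × 0.14 = 11.9
  Safety assessment 92 × 0.08 = 7.36
Sum = 79.53
79.53 is ≥ 64.5 and < 87 → Tier 2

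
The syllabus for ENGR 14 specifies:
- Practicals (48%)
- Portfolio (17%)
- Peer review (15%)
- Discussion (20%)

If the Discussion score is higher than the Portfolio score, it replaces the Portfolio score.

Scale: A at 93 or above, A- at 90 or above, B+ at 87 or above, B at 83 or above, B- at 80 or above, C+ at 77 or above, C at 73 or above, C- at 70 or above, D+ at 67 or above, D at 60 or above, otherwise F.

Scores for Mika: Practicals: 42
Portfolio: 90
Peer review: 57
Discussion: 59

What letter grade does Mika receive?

F

Discussion (59) ≤ Portfolio (90), so Portfolio stays at 90.
Weighted total:
  Practicals 42 × 0.48 = 20.16
  Portfolio 90 × 0.17 = 15.3
  Peer review 57 × 0.15 = 8.55
  Discussion 59 × 0.2 = 11.8
Sum = 55.81
55.81 < 60 → F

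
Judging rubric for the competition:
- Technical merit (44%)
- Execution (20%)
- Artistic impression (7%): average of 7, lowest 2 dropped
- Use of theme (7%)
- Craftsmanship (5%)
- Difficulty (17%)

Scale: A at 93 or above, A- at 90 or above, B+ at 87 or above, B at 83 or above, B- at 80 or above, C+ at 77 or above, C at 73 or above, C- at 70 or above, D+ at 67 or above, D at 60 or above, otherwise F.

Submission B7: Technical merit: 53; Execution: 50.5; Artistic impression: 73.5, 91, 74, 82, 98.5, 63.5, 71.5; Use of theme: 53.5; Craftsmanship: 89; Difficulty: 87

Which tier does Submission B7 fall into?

Artistic impression: drop 63.5, 71.5 → average of remaining 5 = 419/5 = 83.8
Weighted total:
  Technical merit 53 × 0.44 = 23.32
  Execution 50.5 × 0.2 = 10.1
  Artistic impression 83.8 × 0.07 = 5.866
  Use of theme 53.5 × 0.07 = 3.745
  Craftsmanship 89 × 0.05 = 4.45
  Difficulty 87 × 0.17 = 14.79
Sum = 62.271
62.271 is ≥ 60 and < 67 → D

D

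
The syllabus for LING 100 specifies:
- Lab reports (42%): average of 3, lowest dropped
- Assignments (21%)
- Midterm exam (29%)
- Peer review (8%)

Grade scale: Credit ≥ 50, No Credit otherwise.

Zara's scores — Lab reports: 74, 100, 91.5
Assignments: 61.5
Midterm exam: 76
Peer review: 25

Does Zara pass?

Lab reports: drop 74 → average of remaining 2 = 191.5/2 = 95.75
Weighted total:
  Lab reports 95.75 × 0.42 = 40.215
  Assignments 61.5 × 0.21 = 12.915
  Midterm exam 76 × 0.29 = 22.04
  Peer review 25 × 0.08 = 2
Sum = 77.17
77.17 ≥ 50 → Credit

Credit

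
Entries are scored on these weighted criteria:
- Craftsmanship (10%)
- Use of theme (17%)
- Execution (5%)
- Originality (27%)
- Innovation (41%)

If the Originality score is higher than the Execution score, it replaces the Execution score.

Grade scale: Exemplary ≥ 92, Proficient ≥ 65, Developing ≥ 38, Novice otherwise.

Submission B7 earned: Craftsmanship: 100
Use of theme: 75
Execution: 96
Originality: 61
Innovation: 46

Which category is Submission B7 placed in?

Originality (61) ≤ Execution (96), so Execution stays at 96.
Weighted total:
  Craftsmanship 100 × 0.1 = 10
  Use of theme 75 × 0.17 = 12.75
  Execution 96 × 0.05 = 4.8
  Originality 61 × 0.27 = 16.47
  Innovation 46 × 0.41 = 18.86
Sum = 62.88
62.88 is ≥ 38 and < 65 → Developing

Developing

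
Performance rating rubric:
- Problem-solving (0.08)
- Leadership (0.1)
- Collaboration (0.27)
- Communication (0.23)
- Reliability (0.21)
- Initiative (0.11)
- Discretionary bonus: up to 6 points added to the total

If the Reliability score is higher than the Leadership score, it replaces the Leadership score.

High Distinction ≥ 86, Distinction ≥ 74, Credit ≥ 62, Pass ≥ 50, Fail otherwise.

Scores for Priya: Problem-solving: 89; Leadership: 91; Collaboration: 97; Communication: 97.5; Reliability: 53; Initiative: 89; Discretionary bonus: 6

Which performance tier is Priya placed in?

High Distinction

Reliability (53) ≤ Leadership (91), so Leadership stays at 91.
Weighted total:
  Problem-solving 89 × 0.08 = 7.12
  Leadership 91 × 0.1 = 9.1
  Collaboration 97 × 0.27 = 26.19
  Communication 97.5 × 0.23 = 22.425
  Reliability 53 × 0.21 = 11.13
  Initiative 89 × 0.11 = 9.79
Sum = 85.755
Discretionary bonus: 85.755 + 6 = 91.755
91.755 ≥ 86 → High Distinction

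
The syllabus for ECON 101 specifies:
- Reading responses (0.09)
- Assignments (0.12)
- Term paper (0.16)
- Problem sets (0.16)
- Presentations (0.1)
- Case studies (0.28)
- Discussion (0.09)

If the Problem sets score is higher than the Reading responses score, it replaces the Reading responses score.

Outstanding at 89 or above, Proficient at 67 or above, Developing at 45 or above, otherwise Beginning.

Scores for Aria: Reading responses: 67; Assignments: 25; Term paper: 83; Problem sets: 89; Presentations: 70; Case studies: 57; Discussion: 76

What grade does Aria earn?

Proficient

Problem sets (89) > Reading responses (67), so Reading responses counts as 89.
Weighted total:
  Reading responses 89 × 0.09 = 8.01
  Assignments 25 × 0.12 = 3
  Term paper 83 × 0.16 = 13.28
  Problem sets 89 × 0.16 = 14.24
  Presentations 70 × 0.1 = 7
  Case studies 57 × 0.28 = 15.96
  Discussion 76 × 0.09 = 6.84
Sum = 68.33
68.33 is ≥ 67 and < 89 → Proficient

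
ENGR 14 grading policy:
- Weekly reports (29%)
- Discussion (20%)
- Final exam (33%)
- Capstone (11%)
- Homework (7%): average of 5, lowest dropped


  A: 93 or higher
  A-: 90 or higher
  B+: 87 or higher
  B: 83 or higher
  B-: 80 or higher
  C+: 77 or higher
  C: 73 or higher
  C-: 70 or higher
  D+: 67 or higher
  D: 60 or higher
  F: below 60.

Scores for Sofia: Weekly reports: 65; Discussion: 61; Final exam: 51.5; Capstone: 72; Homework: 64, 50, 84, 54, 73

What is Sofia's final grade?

D

Homework: drop 50 → average of remaining 4 = 275/4 = 68.75
Weighted total:
  Weekly reports 65 × 0.29 = 18.85
  Discussion 61 × 0.2 = 12.2
  Final exam 51.5 × 0.33 = 16.995
  Capstone 72 × 0.11 = 7.92
  Homework 68.75 × 0.07 = 4.8125
Sum = 60.7775
60.7775 is ≥ 60 and < 67 → D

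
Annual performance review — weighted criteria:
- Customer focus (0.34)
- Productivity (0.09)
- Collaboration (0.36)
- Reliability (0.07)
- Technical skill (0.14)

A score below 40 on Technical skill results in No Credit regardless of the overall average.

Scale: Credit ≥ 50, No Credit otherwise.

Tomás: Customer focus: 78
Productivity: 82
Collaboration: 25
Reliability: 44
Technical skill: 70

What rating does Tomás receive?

Technical skill score 70 ≥ 40: minimum met.
Weighted total:
  Customer focus 78 × 0.34 = 26.52
  Productivity 82 × 0.09 = 7.38
  Collaboration 25 × 0.36 = 9
  Reliability 44 × 0.07 = 3.08
  Technical skill 70 × 0.14 = 9.8
Sum = 55.78
55.78 ≥ 50 → Credit

Credit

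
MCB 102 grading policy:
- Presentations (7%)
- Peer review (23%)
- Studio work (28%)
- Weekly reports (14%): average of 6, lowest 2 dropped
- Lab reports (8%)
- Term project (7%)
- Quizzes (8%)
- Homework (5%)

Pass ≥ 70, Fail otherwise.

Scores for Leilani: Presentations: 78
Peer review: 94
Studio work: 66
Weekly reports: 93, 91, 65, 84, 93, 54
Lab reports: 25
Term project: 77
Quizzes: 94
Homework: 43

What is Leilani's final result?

Weekly reports: drop 54, 65 → average of remaining 4 = 361/4 = 90.25
Weighted total:
  Presentations 78 × 0.07 = 5.46
  Peer review 94 × 0.23 = 21.62
  Studio work 66 × 0.28 = 18.48
  Weekly reports 90.25 × 0.14 = 12.635
  Lab reports 25 × 0.08 = 2
  Term project 77 × 0.07 = 5.39
  Quizzes 94 × 0.08 = 7.52
  Homework 43 × 0.05 = 2.15
Sum = 75.255
75.255 ≥ 70 → Pass

Pass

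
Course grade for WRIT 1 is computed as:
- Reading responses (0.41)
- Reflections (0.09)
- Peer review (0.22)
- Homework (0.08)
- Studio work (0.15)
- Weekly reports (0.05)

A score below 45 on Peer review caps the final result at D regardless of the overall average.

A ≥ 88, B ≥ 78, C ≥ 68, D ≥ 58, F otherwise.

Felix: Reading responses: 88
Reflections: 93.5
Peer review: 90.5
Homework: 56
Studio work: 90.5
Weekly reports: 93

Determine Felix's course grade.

Peer review score 90.5 ≥ 45: minimum met.
Weighted total:
  Reading responses 88 × 0.41 = 36.08
  Reflections 93.5 × 0.09 = 8.415
  Peer review 90.5 × 0.22 = 19.91
  Homework 56 × 0.08 = 4.48
  Studio work 90.5 × 0.15 = 13.575
  Weekly reports 93 × 0.05 = 4.65
Sum = 87.11
87.11 is ≥ 78 and < 88 → B

B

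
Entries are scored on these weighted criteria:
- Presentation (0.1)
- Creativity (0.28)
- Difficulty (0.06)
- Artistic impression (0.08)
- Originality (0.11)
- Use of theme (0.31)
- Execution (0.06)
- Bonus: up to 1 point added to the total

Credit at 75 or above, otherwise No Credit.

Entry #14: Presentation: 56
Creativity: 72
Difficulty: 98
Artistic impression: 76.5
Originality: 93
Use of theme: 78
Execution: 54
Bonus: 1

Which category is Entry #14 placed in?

Weighted total:
  Presentation 56 × 0.1 = 5.6
  Creativity 72 × 0.28 = 20.16
  Difficulty 98 × 0.06 = 5.88
  Artistic impression 76.5 × 0.08 = 6.12
  Originality 93 × 0.11 = 10.23
  Use of theme 78 × 0.31 = 24.18
  Execution 54 × 0.06 = 3.24
Sum = 75.41
Bonus: 75.41 + 1 = 76.41
76.41 ≥ 75 → Credit

Credit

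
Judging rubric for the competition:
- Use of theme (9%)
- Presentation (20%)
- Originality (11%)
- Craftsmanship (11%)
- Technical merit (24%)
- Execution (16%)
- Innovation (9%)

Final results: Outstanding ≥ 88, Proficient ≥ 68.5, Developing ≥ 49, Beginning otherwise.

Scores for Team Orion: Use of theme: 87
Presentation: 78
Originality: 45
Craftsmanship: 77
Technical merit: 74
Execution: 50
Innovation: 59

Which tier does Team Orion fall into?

Developing

Weighted total:
  Use of theme 87 × 0.09 = 7.83
  Presentation 78 × 0.2 = 15.6
  Originality 45 × 0.11 = 4.95
  Craftsmanship 77 × 0.11 = 8.47
  Technical merit 74 × 0.24 = 17.76
  Execution 50 × 0.16 = 8
  Innovation 59 × 0.09 = 5.31
Sum = 67.92
67.92 is ≥ 49 and < 68.5 → Developing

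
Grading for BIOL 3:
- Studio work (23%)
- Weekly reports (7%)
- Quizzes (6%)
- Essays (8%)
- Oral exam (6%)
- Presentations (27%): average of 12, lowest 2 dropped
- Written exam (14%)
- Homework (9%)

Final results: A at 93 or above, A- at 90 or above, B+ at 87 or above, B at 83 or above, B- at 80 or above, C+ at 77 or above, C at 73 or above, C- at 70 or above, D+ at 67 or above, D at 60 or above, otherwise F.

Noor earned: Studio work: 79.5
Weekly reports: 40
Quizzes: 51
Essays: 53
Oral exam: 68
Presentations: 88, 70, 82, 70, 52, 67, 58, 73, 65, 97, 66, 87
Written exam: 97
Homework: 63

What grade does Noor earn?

C-

Presentations: drop 52, 58 → average of remaining 10 = 765/10 = 76.5
Weighted total:
  Studio work 79.5 × 0.23 = 18.285
  Weekly reports 40 × 0.07 = 2.8
  Quizzes 51 × 0.06 = 3.06
  Essays 53 × 0.08 = 4.24
  Oral exam 68 × 0.06 = 4.08
  Presentations 76.5 × 0.27 = 20.655
  Written exam 97 × 0.14 = 13.58
  Homework 63 × 0.09 = 5.67
Sum = 72.37
72.37 is ≥ 70 and < 73 → C-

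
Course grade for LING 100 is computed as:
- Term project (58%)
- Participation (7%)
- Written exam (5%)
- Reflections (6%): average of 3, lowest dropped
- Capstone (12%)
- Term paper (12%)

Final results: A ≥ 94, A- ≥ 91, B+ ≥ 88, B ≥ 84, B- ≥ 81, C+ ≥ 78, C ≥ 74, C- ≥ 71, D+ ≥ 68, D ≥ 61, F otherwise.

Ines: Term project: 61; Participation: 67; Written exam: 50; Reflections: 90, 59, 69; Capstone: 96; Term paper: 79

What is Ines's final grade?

D+

Reflections: drop 59 → average of remaining 2 = 159/2 = 79.5
Weighted total:
  Term project 61 × 0.58 = 35.38
  Participation 67 × 0.07 = 4.69
  Written exam 50 × 0.05 = 2.5
  Reflections 79.5 × 0.06 = 4.77
  Capstone 96 × 0.12 = 11.52
  Term paper 79 × 0.12 = 9.48
Sum = 68.34
68.34 is ≥ 68 and < 71 → D+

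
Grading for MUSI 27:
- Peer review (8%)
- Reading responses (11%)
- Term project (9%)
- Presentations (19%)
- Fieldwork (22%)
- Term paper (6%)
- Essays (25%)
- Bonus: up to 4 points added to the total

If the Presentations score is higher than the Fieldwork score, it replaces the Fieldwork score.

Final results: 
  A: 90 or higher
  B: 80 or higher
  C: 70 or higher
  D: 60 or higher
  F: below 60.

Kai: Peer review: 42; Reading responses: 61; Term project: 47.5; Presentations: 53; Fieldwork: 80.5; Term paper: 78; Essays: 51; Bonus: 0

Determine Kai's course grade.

Presentations (53) ≤ Fieldwork (80.5), so Fieldwork stays at 80.5.
Weighted total:
  Peer review 42 × 0.08 = 3.36
  Reading responses 61 × 0.11 = 6.71
  Term project 47.5 × 0.09 = 4.275
  Presentations 53 × 0.19 = 10.07
  Fieldwork 80.5 × 0.22 = 17.71
  Term paper 78 × 0.06 = 4.68
  Essays 51 × 0.25 = 12.75
Sum = 59.555
Bonus: 59.555 + 0 = 59.555
59.555 < 60 → F

F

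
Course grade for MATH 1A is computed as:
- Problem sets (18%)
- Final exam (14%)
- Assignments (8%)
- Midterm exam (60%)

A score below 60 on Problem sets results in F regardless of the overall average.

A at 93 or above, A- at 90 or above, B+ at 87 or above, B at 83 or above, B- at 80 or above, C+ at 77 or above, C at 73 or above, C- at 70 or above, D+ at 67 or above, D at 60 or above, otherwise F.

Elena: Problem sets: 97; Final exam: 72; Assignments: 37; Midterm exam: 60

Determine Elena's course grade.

D

Problem sets score 97 ≥ 60: minimum met.
Weighted total:
  Problem sets 97 × 0.18 = 17.46
  Final exam 72 × 0.14 = 10.08
  Assignments 37 × 0.08 = 2.96
  Midterm exam 60 × 0.6 = 36
Sum = 66.5
66.5 is ≥ 60 and < 67 → D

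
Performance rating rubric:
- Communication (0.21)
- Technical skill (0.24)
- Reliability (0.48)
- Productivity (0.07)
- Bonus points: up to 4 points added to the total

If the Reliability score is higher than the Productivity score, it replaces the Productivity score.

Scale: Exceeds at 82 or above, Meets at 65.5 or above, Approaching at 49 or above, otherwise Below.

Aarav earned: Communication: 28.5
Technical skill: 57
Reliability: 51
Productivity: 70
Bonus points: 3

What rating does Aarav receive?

Reliability (51) ≤ Productivity (70), so Productivity stays at 70.
Weighted total:
  Communication 28.5 × 0.21 = 5.985
  Technical skill 57 × 0.24 = 13.68
  Reliability 51 × 0.48 = 24.48
  Productivity 70 × 0.07 = 4.9
Sum = 49.045
Bonus points: 49.045 + 3 = 52.045
52.045 is ≥ 49 and < 65.5 → Approaching

Approaching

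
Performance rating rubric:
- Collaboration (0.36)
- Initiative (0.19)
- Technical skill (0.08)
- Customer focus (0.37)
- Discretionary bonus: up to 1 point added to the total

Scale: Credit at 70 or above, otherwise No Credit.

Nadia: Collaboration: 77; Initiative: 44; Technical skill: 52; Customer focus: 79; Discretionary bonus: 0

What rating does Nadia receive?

Weighted total:
  Collaboration 77 × 0.36 = 27.72
  Initiative 44 × 0.19 = 8.36
  Technical skill 52 × 0.08 = 4.16
  Customer focus 79 × 0.37 = 29.23
Sum = 69.47
Discretionary bonus: 69.47 + 0 = 69.47
69.47 < 70 → No Credit

No Credit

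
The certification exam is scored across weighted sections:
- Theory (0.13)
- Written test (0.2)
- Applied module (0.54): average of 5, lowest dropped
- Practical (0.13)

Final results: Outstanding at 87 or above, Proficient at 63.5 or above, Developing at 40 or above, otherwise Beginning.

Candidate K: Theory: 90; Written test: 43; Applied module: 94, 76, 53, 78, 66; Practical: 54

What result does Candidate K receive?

Applied module: drop 53 → average of remaining 4 = 314/4 = 78.5
Weighted total:
  Theory 90 × 0.13 = 11.7
  Written test 43 × 0.2 = 8.6
  Applied module 78.5 × 0.54 = 42.39
  Practical 54 × 0.13 = 7.02
Sum = 69.71
69.71 is ≥ 63.5 and < 87 → Proficient

Proficient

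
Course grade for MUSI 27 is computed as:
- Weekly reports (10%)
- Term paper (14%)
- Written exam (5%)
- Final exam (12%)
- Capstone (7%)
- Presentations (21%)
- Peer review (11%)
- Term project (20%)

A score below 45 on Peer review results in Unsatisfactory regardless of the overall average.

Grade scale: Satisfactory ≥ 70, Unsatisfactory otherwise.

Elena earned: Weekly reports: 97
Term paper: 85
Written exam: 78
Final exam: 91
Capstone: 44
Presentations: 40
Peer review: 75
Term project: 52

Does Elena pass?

Peer review score 75 ≥ 45: minimum met.
Weighted total:
  Weekly reports 97 × 0.1 = 9.7
  Term paper 85 × 0.14 = 11.9
  Written exam 78 × 0.05 = 3.9
  Final exam 91 × 0.12 = 10.92
  Capstone 44 × 0.07 = 3.08
  Presentations 40 × 0.21 = 8.4
  Peer review 75 × 0.11 = 8.25
  Term project 52 × 0.2 = 10.4
Sum = 66.55
66.55 < 70 → Unsatisfactory

Unsatisfactory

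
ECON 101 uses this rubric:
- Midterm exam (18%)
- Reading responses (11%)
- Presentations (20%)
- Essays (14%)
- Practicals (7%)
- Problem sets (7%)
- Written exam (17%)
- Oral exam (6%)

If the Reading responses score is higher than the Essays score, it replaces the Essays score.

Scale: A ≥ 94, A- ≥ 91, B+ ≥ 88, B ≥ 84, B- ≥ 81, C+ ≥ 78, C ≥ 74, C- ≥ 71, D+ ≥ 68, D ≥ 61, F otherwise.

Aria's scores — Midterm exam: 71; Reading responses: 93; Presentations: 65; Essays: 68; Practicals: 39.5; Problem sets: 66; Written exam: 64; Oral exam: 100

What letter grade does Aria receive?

C-

Reading responses (93) > Essays (68), so Essays counts as 93.
Weighted total:
  Midterm exam 71 × 0.18 = 12.78
  Reading responses 93 × 0.11 = 10.23
  Presentations 65 × 0.2 = 13
  Essays 93 × 0.14 = 13.02
  Practicals 39.5 × 0.07 = 2.765
  Problem sets 66 × 0.07 = 4.62
  Written exam 64 × 0.17 = 10.88
  Oral exam 100 × 0.06 = 6
Sum = 73.295
73.295 is ≥ 71 and < 74 → C-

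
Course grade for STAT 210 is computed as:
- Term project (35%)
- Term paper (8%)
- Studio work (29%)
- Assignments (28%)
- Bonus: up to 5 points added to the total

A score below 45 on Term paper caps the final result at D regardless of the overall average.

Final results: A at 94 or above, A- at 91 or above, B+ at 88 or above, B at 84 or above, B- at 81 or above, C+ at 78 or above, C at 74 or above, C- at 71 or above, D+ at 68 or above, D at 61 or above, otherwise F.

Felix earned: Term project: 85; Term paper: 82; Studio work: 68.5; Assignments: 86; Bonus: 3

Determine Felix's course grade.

Term paper score 82 ≥ 45: minimum met.
Weighted total:
  Term project 85 × 0.35 = 29.75
  Term paper 82 × 0.08 = 6.56
  Studio work 68.5 × 0.29 = 19.865
  Assignments 86 × 0.28 = 24.08
Sum = 80.255
Bonus: 80.255 + 3 = 83.255
83.255 is ≥ 81 and < 84 → B-

B-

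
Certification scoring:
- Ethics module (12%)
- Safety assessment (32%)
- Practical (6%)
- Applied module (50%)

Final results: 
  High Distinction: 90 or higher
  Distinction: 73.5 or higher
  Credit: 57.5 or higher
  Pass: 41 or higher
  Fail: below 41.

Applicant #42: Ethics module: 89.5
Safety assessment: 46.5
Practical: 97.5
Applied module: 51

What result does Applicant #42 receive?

Pass

Weighted total:
  Ethics module 89.5 × 0.12 = 10.74
  Safety assessment 46.5 × 0.32 = 14.88
  Practical 97.5 × 0.06 = 5.85
  Applied module 51 × 0.5 = 25.5
Sum = 56.97
56.97 is ≥ 41 and < 57.5 → Pass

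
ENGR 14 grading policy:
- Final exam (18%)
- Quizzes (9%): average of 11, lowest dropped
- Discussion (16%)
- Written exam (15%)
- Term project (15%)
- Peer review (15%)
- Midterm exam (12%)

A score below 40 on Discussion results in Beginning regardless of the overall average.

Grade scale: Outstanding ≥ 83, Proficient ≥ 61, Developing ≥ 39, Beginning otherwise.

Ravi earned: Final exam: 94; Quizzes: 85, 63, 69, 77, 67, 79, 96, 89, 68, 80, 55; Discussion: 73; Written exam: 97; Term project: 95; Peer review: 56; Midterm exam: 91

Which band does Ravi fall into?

Quizzes: drop 55 → average of remaining 10 = 773/10 = 77.3
Discussion score 73 ≥ 40: minimum met.
Weighted total:
  Final exam 94 × 0.18 = 16.92
  Quizzes 77.3 × 0.09 = 6.957
  Discussion 73 × 0.16 = 11.68
  Written exam 97 × 0.15 = 14.55
  Term project 95 × 0.15 = 14.25
  Peer review 56 × 0.15 = 8.4
  Midterm exam 91 × 0.12 = 10.92
Sum = 83.677
83.677 ≥ 83 → Outstanding

Outstanding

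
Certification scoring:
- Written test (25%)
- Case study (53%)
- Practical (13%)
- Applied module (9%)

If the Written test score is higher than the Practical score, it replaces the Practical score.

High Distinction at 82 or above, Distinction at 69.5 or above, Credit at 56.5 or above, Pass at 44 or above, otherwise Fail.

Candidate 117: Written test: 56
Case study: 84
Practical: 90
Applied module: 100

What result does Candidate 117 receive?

Distinction

Written test (56) ≤ Practical (90), so Practical stays at 90.
Weighted total:
  Written test 56 × 0.25 = 14
  Case study 84 × 0.53 = 44.52
  Practical 90 × 0.13 = 11.7
  Applied module 100 × 0.09 = 9
Sum = 79.22
79.22 is ≥ 69.5 and < 82 → Distinction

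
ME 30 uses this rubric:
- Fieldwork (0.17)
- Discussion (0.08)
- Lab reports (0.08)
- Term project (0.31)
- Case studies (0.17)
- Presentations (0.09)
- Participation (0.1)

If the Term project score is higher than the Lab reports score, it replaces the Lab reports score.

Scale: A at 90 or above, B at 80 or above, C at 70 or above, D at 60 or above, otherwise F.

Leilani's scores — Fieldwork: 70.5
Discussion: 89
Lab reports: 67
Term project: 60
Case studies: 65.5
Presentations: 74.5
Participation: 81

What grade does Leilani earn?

D

Term project (60) ≤ Lab reports (67), so Lab reports stays at 67.
Weighted total:
  Fieldwork 70.5 × 0.17 = 11.985
  Discussion 89 × 0.08 = 7.12
  Lab reports 67 × 0.08 = 5.36
  Term project 60 × 0.31 = 18.6
  Case studies 65.5 × 0.17 = 11.135
  Presentations 74.5 × 0.09 = 6.705
  Participation 81 × 0.1 = 8.1
Sum = 69.005
69.005 is ≥ 60 and < 70 → D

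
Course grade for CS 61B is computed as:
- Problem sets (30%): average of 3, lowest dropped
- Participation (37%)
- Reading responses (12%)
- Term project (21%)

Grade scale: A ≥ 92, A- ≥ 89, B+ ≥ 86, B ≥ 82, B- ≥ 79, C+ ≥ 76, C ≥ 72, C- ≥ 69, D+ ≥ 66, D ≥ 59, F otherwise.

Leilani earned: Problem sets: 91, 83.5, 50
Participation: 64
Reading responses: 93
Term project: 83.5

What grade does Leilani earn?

Problem sets: drop 50 → average of remaining 2 = 174.5/2 = 87.25
Weighted total:
  Problem sets 87.25 × 0.3 = 26.175
  Participation 64 × 0.37 = 23.68
  Reading responses 93 × 0.12 = 11.16
  Term project 83.5 × 0.21 = 17.535
Sum = 78.55
78.55 is ≥ 76 and < 79 → C+

C+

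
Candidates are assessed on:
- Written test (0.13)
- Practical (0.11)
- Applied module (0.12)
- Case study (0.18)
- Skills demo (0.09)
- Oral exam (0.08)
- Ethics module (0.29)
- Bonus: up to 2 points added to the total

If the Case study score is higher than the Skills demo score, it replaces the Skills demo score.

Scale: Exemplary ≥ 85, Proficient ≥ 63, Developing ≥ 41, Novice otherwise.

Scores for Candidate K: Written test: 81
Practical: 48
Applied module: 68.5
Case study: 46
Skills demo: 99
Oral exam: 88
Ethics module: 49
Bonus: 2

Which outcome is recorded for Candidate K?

Proficient

Case study (46) ≤ Skills demo (99), so Skills demo stays at 99.
Weighted total:
  Written test 81 × 0.13 = 10.53
  Practical 48 × 0.11 = 5.28
  Applied module 68.5 × 0.12 = 8.22
  Case study 46 × 0.18 = 8.28
  Skills demo 99 × 0.09 = 8.91
  Oral exam 88 × 0.08 = 7.04
  Ethics module 49 × 0.29 = 14.21
Sum = 62.47
Bonus: 62.47 + 2 = 64.47
64.47 is ≥ 63 and < 85 → Proficient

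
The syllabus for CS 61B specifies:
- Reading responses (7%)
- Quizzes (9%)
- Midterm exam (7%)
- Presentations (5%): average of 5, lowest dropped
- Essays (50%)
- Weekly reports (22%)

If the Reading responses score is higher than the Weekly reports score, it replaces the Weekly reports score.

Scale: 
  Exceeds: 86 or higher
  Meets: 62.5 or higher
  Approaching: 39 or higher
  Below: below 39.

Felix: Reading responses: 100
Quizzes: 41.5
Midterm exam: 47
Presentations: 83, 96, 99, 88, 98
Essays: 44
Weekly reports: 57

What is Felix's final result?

Meets

Presentations: drop 83 → average of remaining 4 = 381/4 = 95.25
Reading responses (100) > Weekly reports (57), so Weekly reports counts as 100.
Weighted total:
  Reading responses 100 × 0.07 = 7
  Quizzes 41.5 × 0.09 = 3.735
  Midterm exam 47 × 0.07 = 3.29
  Presentations 95.25 × 0.05 = 4.7625
  Essays 44 × 0.5 = 22
  Weekly reports 100 × 0.22 = 22
Sum = 62.7875
62.7875 is ≥ 62.5 and < 86 → Meets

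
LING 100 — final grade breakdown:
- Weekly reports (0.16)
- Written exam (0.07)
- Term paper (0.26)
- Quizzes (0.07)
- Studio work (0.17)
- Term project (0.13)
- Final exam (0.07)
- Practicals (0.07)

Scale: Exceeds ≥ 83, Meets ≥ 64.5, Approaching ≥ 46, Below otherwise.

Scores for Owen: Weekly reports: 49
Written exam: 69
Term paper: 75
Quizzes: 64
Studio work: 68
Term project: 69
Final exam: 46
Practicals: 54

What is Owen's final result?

Approaching

Weighted total:
  Weekly reports 49 × 0.16 = 7.84
  Written exam 69 × 0.07 = 4.83
  Term paper 75 × 0.26 = 19.5
  Quizzes 64 × 0.07 = 4.48
  Studio work 68 × 0.17 = 11.56
  Term project 69 × 0.13 = 8.97
  Final exam 46 × 0.07 = 3.22
  Practicals 54 × 0.07 = 3.78
Sum = 64.18
64.18 is ≥ 46 and < 64.5 → Approaching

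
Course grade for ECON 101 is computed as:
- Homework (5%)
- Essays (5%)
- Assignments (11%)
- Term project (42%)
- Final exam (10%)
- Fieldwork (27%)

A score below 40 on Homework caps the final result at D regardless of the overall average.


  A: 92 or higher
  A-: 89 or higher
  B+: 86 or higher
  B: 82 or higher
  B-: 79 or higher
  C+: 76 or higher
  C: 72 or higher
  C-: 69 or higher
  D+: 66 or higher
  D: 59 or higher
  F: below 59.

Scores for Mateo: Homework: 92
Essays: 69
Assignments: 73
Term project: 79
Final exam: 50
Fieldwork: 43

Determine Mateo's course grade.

D

Homework score 92 ≥ 40: minimum met.
Weighted total:
  Homework 92 × 0.05 = 4.6
  Essays 69 × 0.05 = 3.45
  Assignments 73 × 0.11 = 8.03
  Term project 79 × 0.42 = 33.18
  Final exam 50 × 0.1 = 5
  Fieldwork 43 × 0.27 = 11.61
Sum = 65.87
65.87 is ≥ 59 and < 66 → D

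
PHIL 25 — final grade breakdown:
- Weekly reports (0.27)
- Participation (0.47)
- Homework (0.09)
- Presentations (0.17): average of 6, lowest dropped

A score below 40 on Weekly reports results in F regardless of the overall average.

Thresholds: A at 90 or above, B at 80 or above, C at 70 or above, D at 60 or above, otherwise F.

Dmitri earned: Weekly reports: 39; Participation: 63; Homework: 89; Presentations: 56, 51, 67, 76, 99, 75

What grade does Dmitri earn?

Presentations: drop 51 → average of remaining 5 = 373/5 = 74.6
Weekly reports score 39 < 40: minimum not met.
Weighted total:
  Weekly reports 39 × 0.27 = 10.53
  Participation 63 × 0.47 = 29.61
  Homework 89 × 0.09 = 8.01
  Presentations 74.6 × 0.17 = 12.682
Sum = 60.832
Because the Weekly reports minimum was not met, the result is F.

F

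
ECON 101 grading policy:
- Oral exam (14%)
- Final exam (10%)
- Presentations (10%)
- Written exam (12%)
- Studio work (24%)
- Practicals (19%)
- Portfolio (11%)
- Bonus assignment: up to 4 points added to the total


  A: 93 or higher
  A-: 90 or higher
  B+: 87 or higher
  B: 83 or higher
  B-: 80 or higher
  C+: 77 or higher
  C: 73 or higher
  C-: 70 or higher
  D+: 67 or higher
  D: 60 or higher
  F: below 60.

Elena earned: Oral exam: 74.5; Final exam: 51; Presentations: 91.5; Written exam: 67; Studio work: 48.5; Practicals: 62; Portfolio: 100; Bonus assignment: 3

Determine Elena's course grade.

C-

Weighted total:
  Oral exam 74.5 × 0.14 = 10.43
  Final exam 51 × 0.1 = 5.1
  Presentations 91.5 × 0.1 = 9.15
  Written exam 67 × 0.12 = 8.04
  Studio work 48.5 × 0.24 = 11.64
  Practicals 62 × 0.19 = 11.78
  Portfolio 100 × 0.11 = 11
Sum = 67.14
Bonus assignment: 67.14 + 3 = 70.14
70.14 is ≥ 70 and < 73 → C-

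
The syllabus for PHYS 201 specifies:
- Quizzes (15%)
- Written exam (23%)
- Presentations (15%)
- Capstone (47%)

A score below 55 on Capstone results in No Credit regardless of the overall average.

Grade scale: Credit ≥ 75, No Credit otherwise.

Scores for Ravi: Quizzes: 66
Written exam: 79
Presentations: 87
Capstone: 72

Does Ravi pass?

No Credit

Capstone score 72 ≥ 55: minimum met.
Weighted total:
  Quizzes 66 × 0.15 = 9.9
  Written exam 79 × 0.23 = 18.17
  Presentations 87 × 0.15 = 13.05
  Capstone 72 × 0.47 = 33.84
Sum = 74.96
74.96 < 75 → No Credit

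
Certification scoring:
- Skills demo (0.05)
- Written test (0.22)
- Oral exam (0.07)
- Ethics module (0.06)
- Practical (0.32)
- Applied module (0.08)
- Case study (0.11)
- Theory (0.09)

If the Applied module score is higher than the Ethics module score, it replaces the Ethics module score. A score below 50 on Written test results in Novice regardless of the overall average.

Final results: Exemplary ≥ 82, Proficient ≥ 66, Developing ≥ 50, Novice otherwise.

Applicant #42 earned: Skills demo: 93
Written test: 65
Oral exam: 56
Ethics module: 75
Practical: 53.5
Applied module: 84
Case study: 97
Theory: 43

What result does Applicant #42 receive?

Proficient

Applied module (84) > Ethics module (75), so Ethics module counts as 84.
Written test score 65 ≥ 50: minimum met.
Weighted total:
  Skills demo 93 × 0.05 = 4.65
  Written test 65 × 0.22 = 14.3
  Oral exam 56 × 0.07 = 3.92
  Ethics module 84 × 0.06 = 5.04
  Practical 53.5 × 0.32 = 17.12
  Applied module 84 × 0.08 = 6.72
  Case study 97 × 0.11 = 10.67
  Theory 43 × 0.09 = 3.87
Sum = 66.29
66.29 is ≥ 66 and < 82 → Proficient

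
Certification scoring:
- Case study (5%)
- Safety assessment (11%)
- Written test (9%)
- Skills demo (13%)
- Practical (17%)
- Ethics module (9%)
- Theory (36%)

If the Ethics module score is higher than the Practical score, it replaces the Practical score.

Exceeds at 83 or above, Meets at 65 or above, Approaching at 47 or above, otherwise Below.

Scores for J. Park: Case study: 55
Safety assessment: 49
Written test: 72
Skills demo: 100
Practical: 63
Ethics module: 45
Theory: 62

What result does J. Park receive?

Ethics module (45) ≤ Practical (63), so Practical stays at 63.
Weighted total:
  Case study 55 × 0.05 = 2.75
  Safety assessment 49 × 0.11 = 5.39
  Written test 72 × 0.09 = 6.48
  Skills demo 100 × 0.13 = 13
  Practical 63 × 0.17 = 10.71
  Ethics module 45 × 0.09 = 4.05
  Theory 62 × 0.36 = 22.32
Sum = 64.7
64.7 is ≥ 47 and < 65 → Approaching

Approaching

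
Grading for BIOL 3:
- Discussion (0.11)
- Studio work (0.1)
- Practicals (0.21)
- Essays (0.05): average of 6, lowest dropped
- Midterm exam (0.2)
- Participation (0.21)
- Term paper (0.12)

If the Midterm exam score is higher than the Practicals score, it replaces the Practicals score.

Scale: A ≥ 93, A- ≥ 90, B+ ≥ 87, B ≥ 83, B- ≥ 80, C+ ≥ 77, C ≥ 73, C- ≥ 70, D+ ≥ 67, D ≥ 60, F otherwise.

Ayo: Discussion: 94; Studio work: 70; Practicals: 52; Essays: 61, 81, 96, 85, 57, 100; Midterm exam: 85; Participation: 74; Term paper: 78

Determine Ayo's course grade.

Essays: drop 57 → average of remaining 5 = 423/5 = 84.6
Midterm exam (85) > Practicals (52), so Practicals counts as 85.
Weighted total:
  Discussion 94 × 0.11 = 10.34
  Studio work 70 × 0.1 = 7
  Practicals 85 × 0.21 = 17.85
  Essays 84.6 × 0.05 = 4.23
  Midterm exam 85 × 0.2 = 17
  Participation 74 × 0.21 = 15.54
  Term paper 78 × 0.12 = 9.36
Sum = 81.32
81.32 is ≥ 80 and < 83 → B-

B-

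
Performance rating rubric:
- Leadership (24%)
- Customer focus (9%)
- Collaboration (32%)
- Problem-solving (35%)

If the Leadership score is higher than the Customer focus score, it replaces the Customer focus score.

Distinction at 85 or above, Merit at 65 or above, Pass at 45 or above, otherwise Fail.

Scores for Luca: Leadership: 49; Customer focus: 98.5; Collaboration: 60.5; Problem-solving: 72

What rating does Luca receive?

Leadership (49) ≤ Customer focus (98.5), so Customer focus stays at 98.5.
Weighted total:
  Leadership 49 × 0.24 = 11.76
  Customer focus 98.5 × 0.09 = 8.865
  Collaboration 60.5 × 0.32 = 19.36
  Problem-solving 72 × 0.35 = 25.2
Sum = 65.185
65.185 is ≥ 65 and < 85 → Merit

Merit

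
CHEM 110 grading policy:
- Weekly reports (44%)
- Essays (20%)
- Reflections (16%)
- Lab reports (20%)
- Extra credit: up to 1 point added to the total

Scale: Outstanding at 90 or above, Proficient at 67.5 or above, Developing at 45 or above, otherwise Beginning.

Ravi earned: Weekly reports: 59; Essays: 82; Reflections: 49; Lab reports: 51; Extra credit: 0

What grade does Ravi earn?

Developing

Weighted total:
  Weekly reports 59 × 0.44 = 25.96
  Essays 82 × 0.2 = 16.4
  Reflections 49 × 0.16 = 7.84
  Lab reports 51 × 0.2 = 10.2
Sum = 60.4
Extra credit: 60.4 + 0 = 60.4
60.4 is ≥ 45 and < 67.5 → Developing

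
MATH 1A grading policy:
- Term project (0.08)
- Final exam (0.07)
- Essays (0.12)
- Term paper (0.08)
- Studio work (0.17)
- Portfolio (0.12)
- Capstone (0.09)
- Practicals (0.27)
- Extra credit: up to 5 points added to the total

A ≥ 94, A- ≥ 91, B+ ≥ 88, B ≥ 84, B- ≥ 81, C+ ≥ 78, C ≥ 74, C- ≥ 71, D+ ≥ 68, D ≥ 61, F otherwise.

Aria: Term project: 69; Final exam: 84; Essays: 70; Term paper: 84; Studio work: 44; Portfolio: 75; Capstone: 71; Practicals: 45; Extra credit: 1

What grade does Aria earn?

Weighted total:
  Term project 69 × 0.08 = 5.52
  Final exam 84 × 0.07 = 5.88
  Essays 70 × 0.12 = 8.4
  Term paper 84 × 0.08 = 6.72
  Studio work 44 × 0.17 = 7.48
  Portfolio 75 × 0.12 = 9
  Capstone 71 × 0.09 = 6.39
  Practicals 45 × 0.27 = 12.15
Sum = 61.54
Extra credit: 61.54 + 1 = 62.54
62.54 is ≥ 61 and < 68 → D

D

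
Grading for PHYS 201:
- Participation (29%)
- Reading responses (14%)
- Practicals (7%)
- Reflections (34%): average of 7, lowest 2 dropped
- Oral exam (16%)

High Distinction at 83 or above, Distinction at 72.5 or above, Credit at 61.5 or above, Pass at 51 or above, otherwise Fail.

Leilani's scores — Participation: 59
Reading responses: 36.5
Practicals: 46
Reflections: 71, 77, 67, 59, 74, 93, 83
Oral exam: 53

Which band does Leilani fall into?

Pass

Reflections: drop 59, 67 → average of remaining 5 = 398/5 = 79.6
Weighted total:
  Participation 59 × 0.29 = 17.11
  Reading responses 36.5 × 0.14 = 5.11
  Practicals 46 × 0.07 = 3.22
  Reflections 79.6 × 0.34 = 27.064
  Oral exam 53 × 0.16 = 8.48
Sum = 60.984
60.984 is ≥ 51 and < 61.5 → Pass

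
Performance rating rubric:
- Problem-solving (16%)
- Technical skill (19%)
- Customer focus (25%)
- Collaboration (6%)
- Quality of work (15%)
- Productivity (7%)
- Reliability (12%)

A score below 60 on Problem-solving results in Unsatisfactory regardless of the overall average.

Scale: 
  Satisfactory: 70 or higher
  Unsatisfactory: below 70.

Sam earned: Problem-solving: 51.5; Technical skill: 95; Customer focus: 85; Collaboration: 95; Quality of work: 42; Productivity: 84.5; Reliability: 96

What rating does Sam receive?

Unsatisfactory

Problem-solving score 51.5 < 60: minimum not met.
Weighted total:
  Problem-solving 51.5 × 0.16 = 8.24
  Technical skill 95 × 0.19 = 18.05
  Customer focus 85 × 0.25 = 21.25
  Collaboration 95 × 0.06 = 5.7
  Quality of work 42 × 0.15 = 6.3
  Productivity 84.5 × 0.07 = 5.915
  Reliability 96 × 0.12 = 11.52
Sum = 76.975
Because the Problem-solving minimum was not met, the result is Unsatisfactory.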